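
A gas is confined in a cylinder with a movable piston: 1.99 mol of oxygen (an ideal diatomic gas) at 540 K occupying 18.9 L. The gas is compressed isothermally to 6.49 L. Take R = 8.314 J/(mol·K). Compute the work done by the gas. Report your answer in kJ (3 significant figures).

Isothermal: W = nRT ln(V₂/V₁).
W = (1.99)(8.314)(540) × ln(6.49/18.9)
  = 8934 × -1.069
W_by_gas = -9550 J.

W ≈ -9.55 kJ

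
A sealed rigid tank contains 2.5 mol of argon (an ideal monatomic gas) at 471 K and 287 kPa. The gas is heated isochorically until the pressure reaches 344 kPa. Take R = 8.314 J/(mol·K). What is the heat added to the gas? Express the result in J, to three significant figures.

Q ≈ 2920 J

Constant volume ⇒ W = 0, so Q = ΔU = nCᵥΔT with Cᵥ = 3R/2 = 12.47 J/(mol·K).
At constant V, T₂/T₁ = P₂/P₁ ⇒ ΔT = T₁(P₂/P₁ − 1) = 471·(344/287 − 1) = 93.54 K.
ΔU = (2.5)(12.47)(93.54) = 2916 J.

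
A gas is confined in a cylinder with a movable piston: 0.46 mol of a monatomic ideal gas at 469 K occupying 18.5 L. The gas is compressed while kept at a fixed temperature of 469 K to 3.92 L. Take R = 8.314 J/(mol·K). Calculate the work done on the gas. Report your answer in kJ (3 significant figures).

W ≈ 2.78 kJ

Isothermal: W = nRT ln(V₂/V₁).
W = (0.46)(8.314)(469) × ln(3.92/18.5)
  = 1794 × -1.552
W_by_gas = -2783 J; work on gas = −W_by = 2783 J.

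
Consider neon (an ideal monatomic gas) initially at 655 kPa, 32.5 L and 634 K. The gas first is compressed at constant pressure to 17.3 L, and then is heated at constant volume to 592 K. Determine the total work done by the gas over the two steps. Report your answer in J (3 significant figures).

W_total ≈ -9960 J

Step 1 (isobaric): W = PΔV = (655 kPa)(17.3 − 32.5 L) = -9956 J.
Step 2 (isochoric): W = 0 (constant volume).
W_total = -9956 + 0 = -9956 J.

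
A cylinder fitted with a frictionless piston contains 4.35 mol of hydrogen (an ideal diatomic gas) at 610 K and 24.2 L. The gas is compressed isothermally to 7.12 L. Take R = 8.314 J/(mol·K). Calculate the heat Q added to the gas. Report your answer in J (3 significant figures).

Q ≈ -27000 J

Isothermal ⇒ ΔU = 0, so Q = W = nRT ln(V₂/V₁).
Q = (4.35)(8.314)(610) ln(7.12/24.2) = 22061 × -1.223 = -26991 J.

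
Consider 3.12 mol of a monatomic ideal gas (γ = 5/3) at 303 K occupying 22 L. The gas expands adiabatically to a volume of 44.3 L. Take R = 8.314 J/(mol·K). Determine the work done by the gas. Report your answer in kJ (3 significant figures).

W ≈ 4.40 kJ

Adiabatic: TV^(γ−1) = const with γ = 5/3.
T₂ = T₁ (V₁/V₂)^(γ−1) = 303 × (22/44.3)^0.667 = 303 × 0.6271 = 190 K.
W_by = nCᵥ(T₁ − T₂) = (3.12)(12.47)(303 − 190) = 4396 J.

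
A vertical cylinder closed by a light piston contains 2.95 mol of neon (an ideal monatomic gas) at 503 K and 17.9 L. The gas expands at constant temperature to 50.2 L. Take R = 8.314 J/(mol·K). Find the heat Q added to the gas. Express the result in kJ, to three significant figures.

Q ≈ 12.7 kJ

Isothermal ⇒ ΔU = 0, so Q = W = nRT ln(V₂/V₁).
Q = (2.95)(8.314)(503) ln(50.2/17.9) = 12337 × 1.031 = 12722 J.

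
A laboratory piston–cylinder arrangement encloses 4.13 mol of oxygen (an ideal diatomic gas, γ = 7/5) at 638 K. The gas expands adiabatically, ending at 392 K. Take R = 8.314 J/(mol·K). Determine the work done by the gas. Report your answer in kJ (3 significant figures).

W ≈ 21.1 kJ

Adiabatic ⇒ Q = 0, so W_by = −ΔU = nCᵥ(T₁ − T₂).
Cᵥ = 5R/2 = 20.79 J/(mol·K).
W = (4.13)(20.79)(638 − 392) = 21117 J.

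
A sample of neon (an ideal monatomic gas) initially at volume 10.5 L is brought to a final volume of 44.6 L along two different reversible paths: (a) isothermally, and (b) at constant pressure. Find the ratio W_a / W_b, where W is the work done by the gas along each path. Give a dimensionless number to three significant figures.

Path (a) isothermal: W = P₁V₁ ln(V₂/V₁) → W_a/(P₁V₁) = 1.446.
Path (b) isobaric: W = P₁(V₂ − V₁) → W_b/(P₁V₁) = 3.248.
W_a / W_b = 1.446 / 3.248 = 0.4454.

W_a / W_b ≈ 0.445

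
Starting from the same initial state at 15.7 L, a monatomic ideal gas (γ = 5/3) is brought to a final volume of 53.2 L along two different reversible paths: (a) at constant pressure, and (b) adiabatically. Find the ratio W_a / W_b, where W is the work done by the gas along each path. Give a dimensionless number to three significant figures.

Path (a) isobaric: W = P₁(V₂ − V₁) → W_a/(P₁V₁) = 2.389.
Path (b) adiabatic: W = P₁V₁(1 − (V₁/V₂)^(γ−1))/(γ−1) → W_b/(P₁V₁) = 0.8351.
W_a / W_b = 2.389 / 0.8351 = 2.86.

W_a / W_b ≈ 2.86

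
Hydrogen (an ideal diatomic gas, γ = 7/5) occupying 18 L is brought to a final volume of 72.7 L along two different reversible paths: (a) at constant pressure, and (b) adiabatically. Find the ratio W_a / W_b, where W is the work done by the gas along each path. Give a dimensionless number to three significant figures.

Path (a) isobaric: W = P₁(V₂ − V₁) → W_a/(P₁V₁) = 3.039.
Path (b) adiabatic: W = P₁V₁(1 − (V₁/V₂)^(γ−1))/(γ−1) → W_b/(P₁V₁) = 1.07.
W_a / W_b = 3.039 / 1.07 = 2.841.

W_a / W_b ≈ 2.84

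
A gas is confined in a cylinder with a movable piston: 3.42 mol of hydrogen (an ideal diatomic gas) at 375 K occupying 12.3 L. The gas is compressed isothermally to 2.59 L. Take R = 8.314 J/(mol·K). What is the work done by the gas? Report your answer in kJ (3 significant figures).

W ≈ -16.6 kJ

Isothermal: W = nRT ln(V₂/V₁).
W = (3.42)(8.314)(375) × ln(2.59/12.3)
  = 10663 × -1.558
W_by_gas = -16612 J.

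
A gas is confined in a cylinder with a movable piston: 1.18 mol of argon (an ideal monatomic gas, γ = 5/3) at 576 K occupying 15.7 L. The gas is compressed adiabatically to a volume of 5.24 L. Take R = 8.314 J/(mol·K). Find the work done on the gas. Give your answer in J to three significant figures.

Adiabatic: TV^(γ−1) = const with γ = 5/3.
T₂ = T₁ (V₁/V₂)^(γ−1) = 576 × (15.7/5.24)^0.667 = 576 × 2.078 = 1197 K.
W_by = nCᵥ(T₁ − T₂) = (1.18)(12.47)(576 − 1197) = -9140 J.
Work on gas = −W_by = 9140 J.

W ≈ 9140 J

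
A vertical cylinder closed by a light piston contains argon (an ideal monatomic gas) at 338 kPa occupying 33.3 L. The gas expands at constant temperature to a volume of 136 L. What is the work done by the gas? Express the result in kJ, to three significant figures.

Isothermal: W = nRT ln(V₂/V₁) = P₁V₁ ln(V₂/V₁).
P₁V₁ = (338 kPa)(33.3 L) = 11255 J.
W = 11255 × ln(136/33.3) = 11255 × 1.407
W_by_gas = 15837 J.

W ≈ 15.8 kJ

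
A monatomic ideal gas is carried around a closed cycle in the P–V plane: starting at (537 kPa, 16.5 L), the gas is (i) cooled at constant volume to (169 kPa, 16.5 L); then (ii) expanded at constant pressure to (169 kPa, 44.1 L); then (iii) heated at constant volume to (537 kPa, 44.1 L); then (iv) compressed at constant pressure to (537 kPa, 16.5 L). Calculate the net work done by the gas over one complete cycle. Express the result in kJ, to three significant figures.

Constant-volume legs do no work.
W(ii) = (169)(44.1 − 16.5) = 4664 J; W(iv) = (537)(16.5 − 44.1) = -14821 J.
W_net = 4664 − 14821 = -10157 J (the counter-clockwise enclosed area).

W_net ≈ -10.2 kJ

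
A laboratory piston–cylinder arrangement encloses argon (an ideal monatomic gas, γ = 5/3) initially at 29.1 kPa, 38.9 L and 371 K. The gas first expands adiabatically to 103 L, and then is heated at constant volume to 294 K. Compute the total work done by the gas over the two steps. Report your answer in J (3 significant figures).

Step 1 (adiabatic): W = (P₁V₁ − P₂V₂)/(γ−1) = (1132 − 591.4)/0.667 = 810.8 J.
Step 2 (isochoric): W = 0 (constant volume).
W_total = 810.8 + 0 = 810.8 J.

W_total ≈ 811 J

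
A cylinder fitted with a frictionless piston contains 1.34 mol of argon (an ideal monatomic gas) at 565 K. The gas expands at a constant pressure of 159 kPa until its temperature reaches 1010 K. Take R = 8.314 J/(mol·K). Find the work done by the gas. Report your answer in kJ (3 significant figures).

W ≈ 4.96 kJ

Isobaric: W = P ΔV = nR ΔT.
W = (1.34)(8.314)(1010 − 565) = 4958 J.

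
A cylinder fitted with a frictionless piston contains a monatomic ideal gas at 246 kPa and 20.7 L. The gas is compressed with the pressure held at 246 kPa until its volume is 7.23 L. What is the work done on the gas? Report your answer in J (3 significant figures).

W ≈ 3310 J

Isobaric: W = P ΔV.
W = (246 kPa)(7.23 − 20.7 L) = (246)(-13.47) = -3314 J.
Work on gas = −W_by = 3314 J.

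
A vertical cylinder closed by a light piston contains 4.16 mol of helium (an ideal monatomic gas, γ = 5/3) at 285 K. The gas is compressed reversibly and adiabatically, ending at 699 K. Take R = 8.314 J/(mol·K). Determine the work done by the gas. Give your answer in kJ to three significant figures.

Adiabatic ⇒ Q = 0, so W_by = −ΔU = nCᵥ(T₁ − T₂).
Cᵥ = 3R/2 = 12.47 J/(mol·K).
W = (4.16)(12.47)(285 − 699) = -21478 J.

W ≈ -21.5 kJ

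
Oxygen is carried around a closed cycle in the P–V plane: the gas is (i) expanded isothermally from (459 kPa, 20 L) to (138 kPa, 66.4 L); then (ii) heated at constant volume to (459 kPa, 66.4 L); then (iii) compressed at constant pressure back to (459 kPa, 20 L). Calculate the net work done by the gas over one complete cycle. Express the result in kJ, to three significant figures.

W_net ≈ -10.3 kJ

Leg (i): W = PᵢVᵢ ln(V_f/Vᵢ) = (9180) ln(66.4/20) = 11016 J.
Leg (ii): W = 0.
Leg (iii): W = PΔV = (459)(20 − 66.4) = -21298 J.
W_net = 11016 − 21298 = -10282 J.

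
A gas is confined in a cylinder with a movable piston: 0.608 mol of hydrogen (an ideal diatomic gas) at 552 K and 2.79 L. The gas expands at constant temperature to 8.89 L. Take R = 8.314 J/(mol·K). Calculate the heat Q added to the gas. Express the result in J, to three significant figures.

Q ≈ 3230 J

Isothermal ⇒ ΔU = 0, so Q = W = nRT ln(V₂/V₁).
Q = (0.608)(8.314)(552) ln(8.89/2.79) = 2790 × 1.159 = 3234 J.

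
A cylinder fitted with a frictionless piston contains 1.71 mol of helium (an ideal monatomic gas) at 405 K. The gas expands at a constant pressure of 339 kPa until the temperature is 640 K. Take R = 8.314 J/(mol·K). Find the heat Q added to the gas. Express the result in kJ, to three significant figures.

Q ≈ 8.35 kJ

Isobaric: W = nRΔT = (1.71)(8.314)(235) = 3341 J.
ΔU = nCᵥΔT with Cᵥ = 3R/2: ΔU = (1.71)(12.47)(235) = 5011 J.
Q = ΔU + W = 5011 + 3341 = 8352 J.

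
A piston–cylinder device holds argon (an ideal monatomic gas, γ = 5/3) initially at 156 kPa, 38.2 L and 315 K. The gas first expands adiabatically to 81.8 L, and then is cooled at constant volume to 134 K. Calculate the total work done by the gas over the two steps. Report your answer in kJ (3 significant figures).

W_total ≈ 3.56 kJ

Step 1 (adiabatic): W = (P₁V₁ − P₂V₂)/(γ−1) = (5959 − 3587)/0.667 = 3558 J.
Step 2 (isochoric): W = 0 (constant volume).
W_total = 3558 + 0 = 3558 J.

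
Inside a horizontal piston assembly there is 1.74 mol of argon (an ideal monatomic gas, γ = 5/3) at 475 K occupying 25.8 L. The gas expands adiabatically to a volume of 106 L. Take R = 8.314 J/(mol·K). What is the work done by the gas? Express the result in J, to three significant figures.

Adiabatic: TV^(γ−1) = const with γ = 5/3.
T₂ = T₁ (V₁/V₂)^(γ−1) = 475 × (25.8/106)^0.667 = 475 × 0.3898 = 185.2 K.
W_by = nCᵥ(T₁ − T₂) = (1.74)(12.47)(475 − 185.2) = 6289 J.

W ≈ 6290 J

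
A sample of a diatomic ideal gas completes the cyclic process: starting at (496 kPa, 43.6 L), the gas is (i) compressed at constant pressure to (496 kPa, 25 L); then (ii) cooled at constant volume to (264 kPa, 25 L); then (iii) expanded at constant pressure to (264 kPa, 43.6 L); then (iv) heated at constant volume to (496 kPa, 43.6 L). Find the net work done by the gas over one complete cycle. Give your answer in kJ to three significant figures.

Constant-volume legs do no work.
W(i) = (496)(25 − 43.6) = -9226 J; W(iii) = (264)(43.6 − 25) = 4910 J.
W_net = -9226 + 4910 = -4315 J (the counter-clockwise enclosed area).

W_net ≈ -4.32 kJ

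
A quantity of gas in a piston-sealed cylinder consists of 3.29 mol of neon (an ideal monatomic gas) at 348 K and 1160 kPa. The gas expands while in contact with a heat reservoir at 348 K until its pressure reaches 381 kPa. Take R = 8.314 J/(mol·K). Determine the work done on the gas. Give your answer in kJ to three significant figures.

Isothermal process: W = nRT ln(V₂/V₁) = nRT ln(P₁/P₂).
W = (3.29)(8.314)(348) × ln(1160/381)
  = 9519 × ln(3.045) = 9519 × 1.113
W_by_gas = 10598 J; work on gas = −W_by = -10598 J.

W ≈ -10.6 kJ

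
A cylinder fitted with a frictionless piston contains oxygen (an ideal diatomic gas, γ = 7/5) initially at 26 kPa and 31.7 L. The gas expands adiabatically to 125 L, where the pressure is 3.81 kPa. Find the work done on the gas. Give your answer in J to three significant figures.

W ≈ -870 J

Adiabatic: W = (P₁V₁ − P₂V₂)/(γ − 1) with γ = 7/5.
P₁V₁ = 824.2 J, P₂V₂ = 476.2 J.
W = (824.2 − 476.2) / 0.4 = 869.9 J.
Work on gas = −W_by = -869.9 J.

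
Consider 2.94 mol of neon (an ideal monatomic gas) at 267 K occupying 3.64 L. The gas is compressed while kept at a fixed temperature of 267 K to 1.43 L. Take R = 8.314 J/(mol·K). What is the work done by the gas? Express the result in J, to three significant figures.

Isothermal: W = nRT ln(V₂/V₁).
W = (2.94)(8.314)(267) × ln(1.43/3.64)
  = 6526 × -0.9343
W_by_gas = -6098 J.

W ≈ -6100 J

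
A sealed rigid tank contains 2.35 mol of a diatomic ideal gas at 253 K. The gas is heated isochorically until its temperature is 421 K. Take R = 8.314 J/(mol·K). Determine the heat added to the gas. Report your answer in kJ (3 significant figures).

Constant volume ⇒ W = 0, so Q = ΔU = nCᵥΔT with Cᵥ = 5R/2 = 20.79 J/(mol·K).
ΔU = (2.35)(20.79)(421 − 253) = 8206 J.

Q ≈ 8.21 kJ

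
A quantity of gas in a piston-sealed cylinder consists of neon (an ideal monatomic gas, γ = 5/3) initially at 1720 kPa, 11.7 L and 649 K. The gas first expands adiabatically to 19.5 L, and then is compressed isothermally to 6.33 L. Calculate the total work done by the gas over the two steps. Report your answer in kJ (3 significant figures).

W_total ≈ -7.39 kJ

Step 1 (adiabatic): W = (P₁V₁ − P₂V₂)/(γ−1) = (20124 − 14316)/0.667 = 8712 J.
After step 1: P = 734.1 kPa, V = 19.5 L, T = 461.7 K.
Step 2 (isothermal): W = P₁V₁ ln(V₂/V₁) = (14316) ln(6.33/19.5) = -16107 J.
W_total = 8712 − 16107 = -7395 J.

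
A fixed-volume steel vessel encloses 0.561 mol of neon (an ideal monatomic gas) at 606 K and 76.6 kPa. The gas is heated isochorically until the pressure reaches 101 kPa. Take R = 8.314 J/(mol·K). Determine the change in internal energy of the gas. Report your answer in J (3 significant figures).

ΔU ≈ 1350 J

Constant volume ⇒ W = 0, so Q = ΔU = nCᵥΔT with Cᵥ = 3R/2 = 12.47 J/(mol·K).
At constant V, T₂/T₁ = P₂/P₁ ⇒ ΔT = T₁(P₂/P₁ − 1) = 606·(101/76.6 − 1) = 193 K.
ΔU = (0.561)(12.47)(193) = 1351 J.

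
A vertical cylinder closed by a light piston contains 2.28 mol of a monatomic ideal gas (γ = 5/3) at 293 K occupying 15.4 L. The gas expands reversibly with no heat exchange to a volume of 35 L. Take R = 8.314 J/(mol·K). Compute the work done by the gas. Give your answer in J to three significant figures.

Adiabatic: TV^(γ−1) = const with γ = 5/3.
T₂ = T₁ (V₁/V₂)^(γ−1) = 293 × (15.4/35)^0.667 = 293 × 0.5785 = 169.5 K.
W_by = nCᵥ(T₁ − T₂) = (2.28)(12.47)(293 − 169.5) = 3512 J.

W ≈ 3510 J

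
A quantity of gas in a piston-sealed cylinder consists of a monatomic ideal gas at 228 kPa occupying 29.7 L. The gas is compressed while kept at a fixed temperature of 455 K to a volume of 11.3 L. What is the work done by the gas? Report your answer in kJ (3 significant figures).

Isothermal: W = nRT ln(V₂/V₁) = P₁V₁ ln(V₂/V₁).
P₁V₁ = (228 kPa)(29.7 L) = 6772 J.
W = 6772 × ln(11.3/29.7) = 6772 × -0.9663
W_by_gas = -6544 J.

W ≈ -6.54 kJ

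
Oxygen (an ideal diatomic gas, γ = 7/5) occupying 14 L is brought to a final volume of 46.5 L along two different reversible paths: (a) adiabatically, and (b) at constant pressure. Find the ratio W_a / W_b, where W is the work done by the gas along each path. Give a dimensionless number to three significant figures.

W_a / W_b ≈ 0.411

Path (a) adiabatic: W = P₁V₁(1 − (V₁/V₂)^(γ−1))/(γ−1) → W_a/(P₁V₁) = 0.9533.
Path (b) isobaric: W = P₁(V₂ − V₁) → W_b/(P₁V₁) = 2.321.
W_a / W_b = 0.9533 / 2.321 = 0.4106.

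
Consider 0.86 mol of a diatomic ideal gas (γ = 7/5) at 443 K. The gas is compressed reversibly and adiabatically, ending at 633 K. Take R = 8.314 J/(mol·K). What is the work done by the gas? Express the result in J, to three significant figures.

W ≈ -3400 J

Adiabatic ⇒ Q = 0, so W_by = −ΔU = nCᵥ(T₁ − T₂).
Cᵥ = 5R/2 = 20.79 J/(mol·K).
W = (0.86)(20.79)(443 − 633) = -3396 J.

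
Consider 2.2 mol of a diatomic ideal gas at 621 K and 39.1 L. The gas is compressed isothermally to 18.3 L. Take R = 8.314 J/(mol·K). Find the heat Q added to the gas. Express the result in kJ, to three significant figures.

Isothermal ⇒ ΔU = 0, so Q = W = nRT ln(V₂/V₁).
Q = (2.2)(8.314)(621) ln(18.3/39.1) = 11359 × -0.7592 = -8624 J.

Q ≈ -8.62 kJ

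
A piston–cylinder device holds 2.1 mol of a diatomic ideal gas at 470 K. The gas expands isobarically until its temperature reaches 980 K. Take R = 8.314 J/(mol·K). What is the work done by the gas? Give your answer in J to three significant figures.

W ≈ 8900 J

Isobaric: W = P ΔV = nR ΔT.
W = (2.1)(8.314)(980 − 470) = 8904 J.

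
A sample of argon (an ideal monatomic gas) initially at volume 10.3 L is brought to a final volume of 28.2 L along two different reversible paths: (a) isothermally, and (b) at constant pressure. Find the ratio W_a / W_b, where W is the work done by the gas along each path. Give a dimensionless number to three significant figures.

W_a / W_b ≈ 0.580

Path (a) isothermal: W = P₁V₁ ln(V₂/V₁) → W_a/(P₁V₁) = 1.007.
Path (b) isobaric: W = P₁(V₂ − V₁) → W_b/(P₁V₁) = 1.738.
W_a / W_b = 1.007 / 1.738 = 0.5795.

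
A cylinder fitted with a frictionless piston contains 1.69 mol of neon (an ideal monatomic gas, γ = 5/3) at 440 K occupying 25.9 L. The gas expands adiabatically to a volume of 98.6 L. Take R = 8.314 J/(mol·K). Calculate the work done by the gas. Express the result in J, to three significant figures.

W ≈ 5470 J

Adiabatic: TV^(γ−1) = const with γ = 5/3.
T₂ = T₁ (V₁/V₂)^(γ−1) = 440 × (25.9/98.6)^0.667 = 440 × 0.4102 = 180.5 K.
W_by = nCᵥ(T₁ − T₂) = (1.69)(12.47)(440 − 180.5) = 5470 J.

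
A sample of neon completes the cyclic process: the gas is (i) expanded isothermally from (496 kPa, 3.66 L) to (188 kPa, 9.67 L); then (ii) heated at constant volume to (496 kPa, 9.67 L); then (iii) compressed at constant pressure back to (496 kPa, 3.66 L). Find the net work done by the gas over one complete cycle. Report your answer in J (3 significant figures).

W_net ≈ -1220 J

Leg (i): W = PᵢVᵢ ln(V_f/Vᵢ) = (1815) ln(9.67/3.66) = 1764 J.
Leg (ii): W = 0.
Leg (iii): W = PΔV = (496)(3.66 − 9.67) = -2981 J.
W_net = 1764 − 2981 = -1217 J.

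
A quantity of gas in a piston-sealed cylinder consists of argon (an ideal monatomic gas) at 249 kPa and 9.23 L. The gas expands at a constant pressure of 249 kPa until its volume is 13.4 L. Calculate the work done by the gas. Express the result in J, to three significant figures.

W ≈ 1040 J

Isobaric: W = P ΔV.
W = (249 kPa)(13.4 − 9.23 L) = (249)(4.17) = 1038 J.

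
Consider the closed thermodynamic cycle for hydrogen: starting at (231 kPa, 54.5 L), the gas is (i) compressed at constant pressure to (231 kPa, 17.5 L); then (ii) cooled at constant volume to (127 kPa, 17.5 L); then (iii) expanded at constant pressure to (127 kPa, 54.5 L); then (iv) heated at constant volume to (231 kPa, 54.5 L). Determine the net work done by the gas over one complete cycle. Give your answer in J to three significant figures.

Constant-volume legs do no work.
W(i) = (231)(17.5 − 54.5) = -8547 J; W(iii) = (127)(54.5 − 17.5) = 4699 J.
W_net = -8547 + 4699 = -3848 J (the counter-clockwise enclosed area).

W_net ≈ -3850 J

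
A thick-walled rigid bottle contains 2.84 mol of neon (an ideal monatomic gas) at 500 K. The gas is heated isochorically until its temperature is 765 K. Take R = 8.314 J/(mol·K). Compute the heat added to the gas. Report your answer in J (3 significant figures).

Constant volume ⇒ W = 0, so Q = ΔU = nCᵥΔT with Cᵥ = 3R/2 = 12.47 J/(mol·K).
ΔU = (2.84)(12.47)(765 − 500) = 9386 J.

Q ≈ 9390 J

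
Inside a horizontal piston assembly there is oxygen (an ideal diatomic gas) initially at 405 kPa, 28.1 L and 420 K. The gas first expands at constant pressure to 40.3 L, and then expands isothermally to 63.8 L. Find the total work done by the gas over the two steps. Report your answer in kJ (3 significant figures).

Step 1 (isobaric): W = PΔV = (405 kPa)(40.3 − 28.1 L) = 4941 J.
After step 1: P = 405 kPa, V = 40.3 L, T = 602.3 K.
Step 2 (isothermal): W = P₁V₁ ln(V₂/V₁) = (16321) ln(63.8/40.3) = 7498 J.
W_total = 4941 + 7498 = 12439 J.

W_total ≈ 12.4 kJ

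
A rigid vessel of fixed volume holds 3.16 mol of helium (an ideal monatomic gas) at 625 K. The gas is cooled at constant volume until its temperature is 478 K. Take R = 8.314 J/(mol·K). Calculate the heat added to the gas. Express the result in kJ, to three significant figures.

Constant volume ⇒ W = 0, so Q = ΔU = nCᵥΔT with Cᵥ = 3R/2 = 12.47 J/(mol·K).
ΔU = (3.16)(12.47)(478 − 625) = -5793 J.

Q ≈ -5.79 kJ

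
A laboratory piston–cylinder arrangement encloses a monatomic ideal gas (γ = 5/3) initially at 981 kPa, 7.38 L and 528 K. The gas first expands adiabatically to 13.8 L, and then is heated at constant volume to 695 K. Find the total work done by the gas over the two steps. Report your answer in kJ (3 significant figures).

Step 1 (adiabatic): W = (P₁V₁ − P₂V₂)/(γ−1) = (7240 − 4770)/0.667 = 3705 J.
Step 2 (isochoric): W = 0 (constant volume).
W_total = 3705 + 0 = 3705 J.

W_total ≈ 3.70 kJ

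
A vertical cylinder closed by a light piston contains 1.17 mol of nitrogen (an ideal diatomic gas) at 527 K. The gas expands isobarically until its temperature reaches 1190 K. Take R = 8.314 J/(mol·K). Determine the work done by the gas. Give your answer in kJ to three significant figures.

W ≈ 6.45 kJ

Isobaric: W = P ΔV = nR ΔT.
W = (1.17)(8.314)(1190 − 527) = 6449 J.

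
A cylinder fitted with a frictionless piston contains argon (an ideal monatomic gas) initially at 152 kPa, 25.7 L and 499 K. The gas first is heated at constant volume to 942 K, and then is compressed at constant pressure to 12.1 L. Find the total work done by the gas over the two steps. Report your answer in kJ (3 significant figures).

W_total ≈ -3.90 kJ

Step 1 (isochoric): W = 0 (constant volume).
After step 1: P = 286.9 kPa (V unchanged).
Step 2 (isobaric): W = PΔV = (286.9 kPa)(12.1 − 25.7 L) = -3902 J.
W_total = 0 − 3902 = -3902 J.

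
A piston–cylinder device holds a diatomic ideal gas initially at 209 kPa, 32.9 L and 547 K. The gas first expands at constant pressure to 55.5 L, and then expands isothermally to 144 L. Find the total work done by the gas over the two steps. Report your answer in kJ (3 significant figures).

Step 1 (isobaric): W = PΔV = (209 kPa)(55.5 − 32.9 L) = 4723 J.
After step 1: P = 209 kPa, V = 55.5 L, T = 922.8 K.
Step 2 (isothermal): W = P₁V₁ ln(V₂/V₁) = (11600) ln(144/55.5) = 11059 J.
W_total = 4723 + 11059 = 15783 J.

W_total ≈ 15.8 kJ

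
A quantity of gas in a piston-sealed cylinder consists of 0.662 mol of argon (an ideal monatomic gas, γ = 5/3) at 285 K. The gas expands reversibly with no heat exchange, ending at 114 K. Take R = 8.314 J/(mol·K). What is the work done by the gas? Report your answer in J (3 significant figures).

Adiabatic ⇒ Q = 0, so W_by = −ΔU = nCᵥ(T₁ − T₂).
Cᵥ = 3R/2 = 12.47 J/(mol·K).
W = (0.662)(12.47)(285 − 114) = 1412 J.

W ≈ 1410 J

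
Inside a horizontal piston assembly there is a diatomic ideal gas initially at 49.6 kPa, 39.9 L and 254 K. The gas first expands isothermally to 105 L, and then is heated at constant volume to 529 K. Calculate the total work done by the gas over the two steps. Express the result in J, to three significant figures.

W_total ≈ 1910 J

Step 1 (isothermal): W = P₁V₁ ln(V₂/V₁) = (1979) ln(105/39.9) = 1915 J.
Step 2 (isochoric): W = 0 (constant volume).
W_total = 1915 + 0 = 1915 J.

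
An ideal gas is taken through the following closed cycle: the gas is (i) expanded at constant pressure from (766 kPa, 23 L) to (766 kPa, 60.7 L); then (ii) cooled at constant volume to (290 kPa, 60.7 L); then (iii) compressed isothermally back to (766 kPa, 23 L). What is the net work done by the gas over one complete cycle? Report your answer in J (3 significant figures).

W_net ≈ 11800 J

Leg (i): W = PΔV = (766)(60.7 − 23) = 28878 J.
Leg (ii): W = 0.
Leg (iii): W = PᵢVᵢ ln(V_f/Vᵢ) = (17603) ln(23/60.7) = -17083 J.
W_net = 28878 − 17083 = 11795 J.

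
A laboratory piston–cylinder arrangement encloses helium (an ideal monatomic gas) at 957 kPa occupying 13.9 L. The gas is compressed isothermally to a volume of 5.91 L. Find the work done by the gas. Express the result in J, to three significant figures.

Isothermal: W = nRT ln(V₂/V₁) = P₁V₁ ln(V₂/V₁).
P₁V₁ = (957 kPa)(13.9 L) = 13302 J.
W = 13302 × ln(5.91/13.9) = 13302 × -0.8552
W_by_gas = -11377 J.

W ≈ -11400 J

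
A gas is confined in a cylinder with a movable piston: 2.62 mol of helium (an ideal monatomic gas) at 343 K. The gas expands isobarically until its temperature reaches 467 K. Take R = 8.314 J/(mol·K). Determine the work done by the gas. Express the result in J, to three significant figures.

W ≈ 2700 J

Isobaric: W = P ΔV = nR ΔT.
W = (2.62)(8.314)(467 − 343) = 2701 J.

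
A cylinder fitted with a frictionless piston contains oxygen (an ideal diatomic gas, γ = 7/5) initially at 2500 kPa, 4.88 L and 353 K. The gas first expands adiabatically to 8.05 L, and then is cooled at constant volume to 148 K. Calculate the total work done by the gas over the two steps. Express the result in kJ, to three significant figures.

W_total ≈ 5.53 kJ

Step 1 (adiabatic): W = (P₁V₁ − P₂V₂)/(γ−1) = (12200 − 9986)/0.4 = 5534 J.
Step 2 (isochoric): W = 0 (constant volume).
W_total = 5534 + 0 = 5534 J.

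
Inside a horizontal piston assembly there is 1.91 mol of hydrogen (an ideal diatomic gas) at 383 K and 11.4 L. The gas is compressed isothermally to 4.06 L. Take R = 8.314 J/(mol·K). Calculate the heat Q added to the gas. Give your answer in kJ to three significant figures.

Isothermal ⇒ ΔU = 0, so Q = W = nRT ln(V₂/V₁).
Q = (1.91)(8.314)(383) ln(4.06/11.4) = 6082 × -1.032 = -6279 J.

Q ≈ -6.28 kJ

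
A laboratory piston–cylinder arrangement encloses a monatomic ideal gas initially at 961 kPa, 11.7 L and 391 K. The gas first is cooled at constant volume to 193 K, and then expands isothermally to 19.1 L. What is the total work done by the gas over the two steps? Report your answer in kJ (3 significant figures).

W_total ≈ 2.72 kJ

Step 1 (isochoric): W = 0 (constant volume).
After step 1: P = 474.4 kPa (V unchanged).
Step 2 (isothermal): W = P₁V₁ ln(V₂/V₁) = (5550) ln(19.1/11.7) = 2720 J.
W_total = 0 + 2720 = 2720 J.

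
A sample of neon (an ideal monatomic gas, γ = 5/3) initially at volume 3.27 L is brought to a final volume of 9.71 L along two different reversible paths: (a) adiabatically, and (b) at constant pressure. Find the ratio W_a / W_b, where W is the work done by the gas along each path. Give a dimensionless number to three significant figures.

W_a / W_b ≈ 0.393

Path (a) adiabatic: W = P₁V₁(1 − (V₁/V₂)^(γ−1))/(γ−1) → W_a/(P₁V₁) = 0.7739.
Path (b) isobaric: W = P₁(V₂ − V₁) → W_b/(P₁V₁) = 1.969.
W_a / W_b = 0.7739 / 1.969 = 0.393.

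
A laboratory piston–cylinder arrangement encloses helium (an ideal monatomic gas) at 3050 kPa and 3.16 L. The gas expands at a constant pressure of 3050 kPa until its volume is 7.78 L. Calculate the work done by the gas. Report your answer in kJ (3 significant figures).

Isobaric: W = P ΔV.
W = (3050 kPa)(7.78 − 3.16 L) = (3050)(4.62) = 14091 J.

W ≈ 14.1 kJ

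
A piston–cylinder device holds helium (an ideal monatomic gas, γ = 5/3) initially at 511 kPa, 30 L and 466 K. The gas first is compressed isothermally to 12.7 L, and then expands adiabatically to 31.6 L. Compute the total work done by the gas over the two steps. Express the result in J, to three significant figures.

Step 1 (isothermal): W = P₁V₁ ln(V₂/V₁) = (15330) ln(12.7/30) = -13178 J.
After step 1: P = 1207 kPa, V = 12.7 L, T = 466 K.
Step 2 (adiabatic): W = (P₁V₁ − P₂V₂)/(γ−1) = (15330 − 8349)/0.667 = 10472 J.
W_total = -13178 + 10472 = -2706 J.

W_total ≈ -2710 J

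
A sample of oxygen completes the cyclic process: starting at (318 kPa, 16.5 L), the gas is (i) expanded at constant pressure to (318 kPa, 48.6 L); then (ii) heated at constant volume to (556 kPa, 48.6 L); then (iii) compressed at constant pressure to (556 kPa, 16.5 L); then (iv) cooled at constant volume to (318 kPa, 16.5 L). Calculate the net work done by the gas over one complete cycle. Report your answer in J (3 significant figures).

Constant-volume legs do no work.
W(i) = (318)(48.6 − 16.5) = 10208 J; W(iii) = (556)(16.5 − 48.6) = -17848 J.
W_net = 10208 − 17848 = -7640 J (the counter-clockwise enclosed area).

W_net ≈ -7640 J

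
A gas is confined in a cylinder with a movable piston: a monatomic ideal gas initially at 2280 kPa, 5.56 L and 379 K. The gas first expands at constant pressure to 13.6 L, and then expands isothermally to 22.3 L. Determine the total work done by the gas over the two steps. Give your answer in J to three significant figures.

Step 1 (isobaric): W = PΔV = (2280 kPa)(13.6 − 5.56 L) = 18331 J.
After step 1: P = 2280 kPa, V = 13.6 L, T = 927.1 K.
Step 2 (isothermal): W = P₁V₁ ln(V₂/V₁) = (31008) ln(22.3/13.6) = 15334 J.
W_total = 18331 + 15334 = 33665 J.

W_total ≈ 33700 J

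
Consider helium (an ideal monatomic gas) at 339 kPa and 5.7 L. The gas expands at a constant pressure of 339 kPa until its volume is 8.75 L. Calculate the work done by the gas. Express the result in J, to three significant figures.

W ≈ 1030 J

Isobaric: W = P ΔV.
W = (339 kPa)(8.75 − 5.7 L) = (339)(3.05) = 1034 J.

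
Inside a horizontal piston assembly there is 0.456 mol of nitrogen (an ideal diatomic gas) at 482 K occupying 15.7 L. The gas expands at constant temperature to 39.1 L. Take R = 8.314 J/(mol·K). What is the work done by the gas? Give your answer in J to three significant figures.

Isothermal: W = nRT ln(V₂/V₁).
W = (0.456)(8.314)(482) × ln(39.1/15.7)
  = 1827 × 0.9125
W_by_gas = 1667 J.

W ≈ 1670 J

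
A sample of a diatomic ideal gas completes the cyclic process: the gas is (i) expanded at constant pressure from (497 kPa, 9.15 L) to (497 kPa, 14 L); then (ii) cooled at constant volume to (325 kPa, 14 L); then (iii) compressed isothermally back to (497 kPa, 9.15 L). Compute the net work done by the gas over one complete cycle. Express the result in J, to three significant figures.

Leg (i): W = PΔV = (497)(14 − 9.15) = 2410 J.
Leg (ii): W = 0.
Leg (iii): W = PᵢVᵢ ln(V_f/Vᵢ) = (4550) ln(9.15/14) = -1935 J.
W_net = 2410 − 1935 = 475.3 J.

W_net ≈ 475 J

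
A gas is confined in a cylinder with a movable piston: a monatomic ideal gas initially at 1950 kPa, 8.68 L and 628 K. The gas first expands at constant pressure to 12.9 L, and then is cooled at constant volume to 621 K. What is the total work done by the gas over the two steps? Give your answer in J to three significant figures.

Step 1 (isobaric): W = PΔV = (1950 kPa)(12.9 − 8.68 L) = 8229 J.
Step 2 (isochoric): W = 0 (constant volume).
W_total = 8229 + 0 = 8229 J.

W_total ≈ 8230 J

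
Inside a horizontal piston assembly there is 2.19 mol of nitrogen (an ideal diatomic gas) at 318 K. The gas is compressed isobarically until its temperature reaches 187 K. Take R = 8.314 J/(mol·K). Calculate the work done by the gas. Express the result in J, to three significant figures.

Isobaric: W = P ΔV = nR ΔT.
W = (2.19)(8.314)(187 − 318) = -2385 J.

W ≈ -2390 J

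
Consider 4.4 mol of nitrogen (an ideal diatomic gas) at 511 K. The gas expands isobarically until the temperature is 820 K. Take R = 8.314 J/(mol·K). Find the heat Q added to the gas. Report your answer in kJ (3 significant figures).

Isobaric: W = nRΔT = (4.4)(8.314)(309) = 11304 J.
ΔU = nCᵥΔT with Cᵥ = 5R/2: ΔU = (4.4)(20.79)(309) = 28259 J.
Q = ΔU + W = 28259 + 11304 = 39563 J.

Q ≈ 39.6 kJ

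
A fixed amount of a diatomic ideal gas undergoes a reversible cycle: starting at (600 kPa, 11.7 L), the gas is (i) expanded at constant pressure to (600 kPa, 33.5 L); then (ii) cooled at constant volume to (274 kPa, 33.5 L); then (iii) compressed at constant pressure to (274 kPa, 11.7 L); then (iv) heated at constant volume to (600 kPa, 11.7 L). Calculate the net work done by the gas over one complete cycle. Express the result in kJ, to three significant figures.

Constant-volume legs do no work.
W(i) = (600)(33.5 − 11.7) = 13080 J; W(iii) = (274)(11.7 − 33.5) = -5973 J.
W_net = 13080 − 5973 = 7107 J (the clockwise enclosed area).

W_net ≈ 7.11 kJ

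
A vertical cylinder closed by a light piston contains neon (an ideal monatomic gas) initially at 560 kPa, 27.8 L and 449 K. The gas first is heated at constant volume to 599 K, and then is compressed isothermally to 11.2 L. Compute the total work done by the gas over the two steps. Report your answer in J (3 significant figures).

Step 1 (isochoric): W = 0 (constant volume).
After step 1: P = 747.1 kPa (V unchanged).
Step 2 (isothermal): W = P₁V₁ ln(V₂/V₁) = (20769) ln(11.2/27.8) = -18881 J.
W_total = 0 − 18881 = -18881 J.

W_total ≈ -18900 J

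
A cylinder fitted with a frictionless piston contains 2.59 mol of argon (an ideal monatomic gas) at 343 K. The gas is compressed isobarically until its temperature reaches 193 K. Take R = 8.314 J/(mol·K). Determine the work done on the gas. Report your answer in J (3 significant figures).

W ≈ 3230 J

Isobaric: W = P ΔV = nR ΔT.
W = (2.59)(8.314)(193 − 343) = -3230 J.
Work on gas = −W_by = 3230 J.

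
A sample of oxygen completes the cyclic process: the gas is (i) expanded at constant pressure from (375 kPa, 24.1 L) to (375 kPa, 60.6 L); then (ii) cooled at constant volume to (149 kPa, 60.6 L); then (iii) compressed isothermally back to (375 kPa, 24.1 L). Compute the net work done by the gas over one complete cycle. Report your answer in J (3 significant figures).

Leg (i): W = PΔV = (375)(60.6 − 24.1) = 13688 J.
Leg (ii): W = 0.
Leg (iii): W = PᵢVᵢ ln(V_f/Vᵢ) = (9029) ln(24.1/60.6) = -8326 J.
W_net = 13688 − 8326 = 5362 J.

W_net ≈ 5360 J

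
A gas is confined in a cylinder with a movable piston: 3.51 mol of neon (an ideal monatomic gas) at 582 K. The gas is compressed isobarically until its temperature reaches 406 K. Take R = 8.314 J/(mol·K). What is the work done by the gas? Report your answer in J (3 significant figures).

W ≈ -5140 J

Isobaric: W = P ΔV = nR ΔT.
W = (3.51)(8.314)(406 − 582) = -5136 J.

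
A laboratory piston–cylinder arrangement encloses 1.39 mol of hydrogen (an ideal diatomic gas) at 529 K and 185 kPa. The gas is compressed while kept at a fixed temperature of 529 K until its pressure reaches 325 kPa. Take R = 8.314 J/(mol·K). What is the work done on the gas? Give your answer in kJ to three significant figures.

Isothermal process: W = nRT ln(V₂/V₁) = nRT ln(P₁/P₂).
W = (1.39)(8.314)(529) × ln(185/325)
  = 6113 × ln(0.5692) = 6113 × -0.5635
W_by_gas = -3445 J; work on gas = −W_by = 3445 J.

W ≈ 3.44 kJ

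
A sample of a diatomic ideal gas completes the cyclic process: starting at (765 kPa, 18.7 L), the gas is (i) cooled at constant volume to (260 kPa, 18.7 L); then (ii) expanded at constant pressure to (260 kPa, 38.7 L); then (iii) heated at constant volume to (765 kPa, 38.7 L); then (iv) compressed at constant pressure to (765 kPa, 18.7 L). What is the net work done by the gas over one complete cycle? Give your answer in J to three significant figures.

W_net ≈ -10100 J

Constant-volume legs do no work.
W(ii) = (260)(38.7 − 18.7) = 5200 J; W(iv) = (765)(18.7 − 38.7) = -15300 J.
W_net = 5200 − 15300 = -10100 J (the counter-clockwise enclosed area).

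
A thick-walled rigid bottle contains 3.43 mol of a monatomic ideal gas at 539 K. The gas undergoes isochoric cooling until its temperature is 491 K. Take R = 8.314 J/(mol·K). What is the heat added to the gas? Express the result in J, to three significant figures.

Constant volume ⇒ W = 0, so Q = ΔU = nCᵥΔT with Cᵥ = 3R/2 = 12.47 J/(mol·K).
ΔU = (3.43)(12.47)(491 − 539) = -2053 J.

Q ≈ -2050 J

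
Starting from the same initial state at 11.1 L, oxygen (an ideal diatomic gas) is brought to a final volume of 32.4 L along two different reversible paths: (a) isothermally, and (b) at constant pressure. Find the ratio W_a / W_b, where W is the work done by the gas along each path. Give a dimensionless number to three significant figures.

Path (a) isothermal: W = P₁V₁ ln(V₂/V₁) → W_a/(P₁V₁) = 1.071.
Path (b) isobaric: W = P₁(V₂ − V₁) → W_b/(P₁V₁) = 1.919.
W_a / W_b = 1.071 / 1.919 = 0.5582.

W_a / W_b ≈ 0.558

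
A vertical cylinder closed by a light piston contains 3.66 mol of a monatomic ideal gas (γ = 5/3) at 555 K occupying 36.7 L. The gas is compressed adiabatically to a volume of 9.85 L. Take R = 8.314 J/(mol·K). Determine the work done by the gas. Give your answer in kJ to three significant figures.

Adiabatic: TV^(γ−1) = const with γ = 5/3.
T₂ = T₁ (V₁/V₂)^(γ−1) = 555 × (36.7/9.85)^0.667 = 555 × 2.403 = 1334 K.
W_by = nCᵥ(T₁ − T₂) = (3.66)(12.47)(555 − 1334) = -35551 J.

W ≈ -35.6 kJ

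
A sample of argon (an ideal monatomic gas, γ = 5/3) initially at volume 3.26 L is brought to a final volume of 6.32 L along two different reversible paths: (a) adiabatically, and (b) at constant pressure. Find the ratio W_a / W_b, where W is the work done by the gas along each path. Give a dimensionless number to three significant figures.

W_a / W_b ≈ 0.570

Path (a) adiabatic: W = P₁V₁(1 − (V₁/V₂)^(γ−1))/(γ−1) → W_a/(P₁V₁) = 0.5352.
Path (b) isobaric: W = P₁(V₂ − V₁) → W_b/(P₁V₁) = 0.9387.
W_a / W_b = 0.5352 / 0.9387 = 0.5702.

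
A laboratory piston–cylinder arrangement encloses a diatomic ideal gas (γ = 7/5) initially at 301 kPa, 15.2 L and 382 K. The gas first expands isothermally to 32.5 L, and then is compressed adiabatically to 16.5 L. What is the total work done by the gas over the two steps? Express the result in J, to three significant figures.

Step 1 (isothermal): W = P₁V₁ ln(V₂/V₁) = (4575) ln(32.5/15.2) = 3477 J.
After step 1: P = 140.8 kPa, V = 32.5 L, T = 382 K.
Step 2 (adiabatic): W = (P₁V₁ − P₂V₂)/(γ−1) = (4575 − 6000)/0.4 = -3563 J.
W_total = 3477 − 3563 = -85.74 J.

W_total ≈ -85.7 J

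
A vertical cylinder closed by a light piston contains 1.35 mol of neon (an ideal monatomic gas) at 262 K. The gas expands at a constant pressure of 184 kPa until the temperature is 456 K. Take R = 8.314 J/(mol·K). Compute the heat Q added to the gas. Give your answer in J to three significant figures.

Isobaric: W = nRΔT = (1.35)(8.314)(194) = 2177 J.
ΔU = nCᵥΔT with Cᵥ = 3R/2: ΔU = (1.35)(12.47)(194) = 3266 J.
Q = ΔU + W = 3266 + 2177 = 5444 J.

Q ≈ 5440 J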